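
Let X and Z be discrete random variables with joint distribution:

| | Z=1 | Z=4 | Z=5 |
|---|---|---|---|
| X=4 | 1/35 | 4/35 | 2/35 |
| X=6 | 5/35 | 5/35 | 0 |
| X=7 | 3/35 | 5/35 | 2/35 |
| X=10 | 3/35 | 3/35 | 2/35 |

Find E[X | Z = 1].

85/12

P(Z = 1) = 12/35.
Σ X·P over the event = 4·(1/35) + 6·(5/35) + 7·(3/35) + 10·(3/35) = 17/7.
E[X | Z = 1] = (17/7) / (12/35) = 85/12.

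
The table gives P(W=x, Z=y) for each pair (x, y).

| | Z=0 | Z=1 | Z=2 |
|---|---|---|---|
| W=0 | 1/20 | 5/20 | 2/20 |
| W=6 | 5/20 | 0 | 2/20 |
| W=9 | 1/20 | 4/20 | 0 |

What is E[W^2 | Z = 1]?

36

P(Z = 1) = 9/20.
Σ W^2·P over the event = 0·(5/20) + 81·(4/20) = 81/5.
E[W^2 | Z = 1] = (81/5) / (9/20) = 36.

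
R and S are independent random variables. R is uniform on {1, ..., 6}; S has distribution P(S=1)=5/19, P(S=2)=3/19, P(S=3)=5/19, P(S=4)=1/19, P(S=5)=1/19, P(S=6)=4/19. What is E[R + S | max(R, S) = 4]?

104/17

P(max(R, S) = 4) = 17/114.
Summing (R+S)·P(x,y) over outcomes with max(R, S) = 4 gives 52/57.
E[R + S | max(R, S) = 4] = (52/57) / (17/114) = 104/17.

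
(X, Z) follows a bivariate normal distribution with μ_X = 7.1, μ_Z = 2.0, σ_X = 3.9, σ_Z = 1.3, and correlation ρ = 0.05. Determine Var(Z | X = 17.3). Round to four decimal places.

Var(Z | X=x) = (1 − ρ²)·σ_Z².
Var(Z | X=17.3) = (1.3)²·(1 − (0.05)²) = 1.69·0.9975 = 1.6858.

1.6858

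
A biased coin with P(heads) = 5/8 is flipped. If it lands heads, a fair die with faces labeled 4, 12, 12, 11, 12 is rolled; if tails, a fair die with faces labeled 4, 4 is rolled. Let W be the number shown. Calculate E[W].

63/8

E[W | heads] = (4+12+12+11+12)/5 = 51/5.
E[W | tails] = (4+4)/2 = 4.
By the law of total expectation,
E[W] = (5/8)·(51/5) + (3/8)·(4) = 63/8.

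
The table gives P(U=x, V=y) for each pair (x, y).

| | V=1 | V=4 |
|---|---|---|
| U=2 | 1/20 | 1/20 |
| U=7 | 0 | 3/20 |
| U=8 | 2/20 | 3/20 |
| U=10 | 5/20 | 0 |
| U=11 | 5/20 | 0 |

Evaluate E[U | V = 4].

47/7

P(V = 4) = 7/20.
Σ U·P over the event = 2·(1/20) + 7·(3/20) + 8·(3/20) = 47/20.
E[U | V = 4] = (47/20) / (7/20) = 47/7.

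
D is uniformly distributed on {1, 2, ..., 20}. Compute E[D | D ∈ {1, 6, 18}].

P(D ∈ {1, 6, 18}) = 3/20.
Σ over the event: 1·1/20 + 6·1/20 + 18·1/20 = 5/4.
E[D | D ∈ {1, 6, 18}] = (5/4) / (3/20) = 25/3.

25/3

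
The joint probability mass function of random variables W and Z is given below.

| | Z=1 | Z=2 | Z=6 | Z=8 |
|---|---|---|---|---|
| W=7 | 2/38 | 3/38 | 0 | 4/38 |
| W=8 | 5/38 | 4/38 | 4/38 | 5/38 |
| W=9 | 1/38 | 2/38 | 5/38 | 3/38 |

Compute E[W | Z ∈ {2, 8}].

166/21

P(Z ∈ {2, 8}) = 21/38.
Σ W·P over the event = 7·(3/38) + 7·(4/38) + 8·(4/38) + 8·(5/38) + 9·(2/38) + 9·(3/38) = 83/19.
E[W | Z ∈ {2, 8}] = (83/19) / (21/38) = 166/21.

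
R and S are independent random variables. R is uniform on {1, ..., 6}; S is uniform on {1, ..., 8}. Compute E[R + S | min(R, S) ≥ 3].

P(min(R, S) ≥ 3) = 1/2.
Summing (R+S)·P(x,y) over outcomes with min(R, S) ≥ 3 gives 5.
E[R + S | min(R, S) ≥ 3] = (5) / (1/2) = 10.

10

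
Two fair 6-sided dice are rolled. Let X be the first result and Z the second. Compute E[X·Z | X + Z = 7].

Outcomes with X + Z = 7: (1,6), (2,5), (3,4), (4,3), (5,2), (6,1), each with probability 1/36.
E[X·Z | X + Z = 7] = (6 + 10 + 12 + 12 + 10 + 6) / 6 = 28/3.

28/3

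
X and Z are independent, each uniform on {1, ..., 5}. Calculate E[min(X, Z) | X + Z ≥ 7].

33/10

Outcomes with X + Z ≥ 7: (2,5), (3,4), (3,5), (4,3), (4,4), (4,5), (5,2), (5,3), (5,4), (5,5), each with probability 1/25.
E[min(X, Z) | X + Z ≥ 7] = (2 + 3 + 3 + 3 + 4 + 4 + 2 + 3 + 4 + 5) / 10 = 33/10.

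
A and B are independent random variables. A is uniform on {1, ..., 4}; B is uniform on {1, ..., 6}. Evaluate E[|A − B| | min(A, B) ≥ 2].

23/15

P(min(A, B) ≥ 2) = 5/8.
Summing |A−B|·P(x,y) over outcomes with min(A, B) ≥ 2 gives 23/24.
E[|A − B| | min(A, B) ≥ 2] = (23/24) / (5/8) = 23/15.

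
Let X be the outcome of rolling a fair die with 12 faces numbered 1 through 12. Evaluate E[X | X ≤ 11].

Given X ≤ 11, X is equally likely to be any of {1, 2, 3, 4, 5, 6, 7, 8, 9, 10, 11}.
E[X | X ≤ 11] = (1 + 2 + 3 + 4 + 5 + 6 + 7 + 8 + 9 + 10 + 11) / 11 = 6.

6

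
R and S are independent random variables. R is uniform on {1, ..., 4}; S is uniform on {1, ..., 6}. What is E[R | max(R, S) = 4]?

Outcomes with max(R, S) = 4: (1,4), (2,4), (3,4), (4,1), (4,2), (4,3), (4,4), each with probability 1/24.
E[R | max(R, S) = 4] = (1 + 2 + 3 + 4 + 4 + 4 + 4) / 7 = 22/7.

22/7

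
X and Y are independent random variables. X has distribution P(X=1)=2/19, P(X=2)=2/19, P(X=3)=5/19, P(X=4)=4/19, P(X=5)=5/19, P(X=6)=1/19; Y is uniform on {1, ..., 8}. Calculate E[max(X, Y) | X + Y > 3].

390/73

P(X + Y > 3) = 73/76.
Summing max(X,Y)·P(x,y) over outcomes with X + Y > 3 gives 195/38.
E[max(X, Y) | X + Y > 3] = (195/38) / (73/76) = 390/73.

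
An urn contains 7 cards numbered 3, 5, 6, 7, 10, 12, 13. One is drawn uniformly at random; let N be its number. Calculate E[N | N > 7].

35/3

P(N > 7) = 3/7.
Σ over the event: 10·1/7 + 12·1/7 + 13·1/7 = 5.
E[N | N > 7] = (5) / (3/7) = 35/3.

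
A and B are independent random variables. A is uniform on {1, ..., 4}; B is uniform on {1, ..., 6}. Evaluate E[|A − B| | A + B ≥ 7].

11/5

Outcomes with A + B ≥ 7: (1,6), (2,5), (2,6), (3,4), (3,5), (3,6), (4,3), (4,4), (4,5), (4,6), each with probability 1/24.
E[|A − B| | A + B ≥ 7] = (5 + 3 + 4 + 1 + 2 + 3 + 1 + 0 + 1 + 2) / 10 = 11/5.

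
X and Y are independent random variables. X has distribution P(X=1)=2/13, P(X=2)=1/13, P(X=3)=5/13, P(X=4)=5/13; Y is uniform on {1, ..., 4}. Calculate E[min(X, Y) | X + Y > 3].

P(X + Y > 3) = 47/52.
Summing min(X,Y)·P(x,y) over outcomes with X + Y > 3 gives 105/52.
E[min(X, Y) | X + Y > 3] = (105/52) / (47/52) = 105/47.

105/47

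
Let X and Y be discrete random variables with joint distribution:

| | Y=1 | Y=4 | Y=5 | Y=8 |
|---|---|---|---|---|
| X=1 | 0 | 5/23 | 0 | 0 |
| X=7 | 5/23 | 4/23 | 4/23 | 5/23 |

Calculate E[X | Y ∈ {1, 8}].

P(Y ∈ {1, 8}) = 10/23.
Σ X·P over the event = 7·(5/23) + 7·(5/23) = 70/23.
E[X | Y ∈ {1, 8}] = (70/23) / (10/23) = 7.

7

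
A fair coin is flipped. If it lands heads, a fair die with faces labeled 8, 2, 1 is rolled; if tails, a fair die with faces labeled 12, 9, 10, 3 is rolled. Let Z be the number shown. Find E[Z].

73/12

E[Z | heads] = (8+2+1)/3 = 11/3.
E[Z | tails] = (12+9+10+3)/4 = 17/2.
By the law of total expectation,
E[Z] = (1/2)·(11/3) + (1/2)·(17/2) = 73/12.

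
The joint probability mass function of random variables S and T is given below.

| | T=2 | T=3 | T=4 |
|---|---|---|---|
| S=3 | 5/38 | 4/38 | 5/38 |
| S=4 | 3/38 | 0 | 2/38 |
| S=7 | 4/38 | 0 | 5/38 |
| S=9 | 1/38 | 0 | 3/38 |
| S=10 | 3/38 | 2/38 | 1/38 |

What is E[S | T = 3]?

P(T = 3) = 3/19.
Σ S·P over the event = 3·(4/38) + 10·(2/38) = 16/19.
E[S | T = 3] = (16/19) / (3/19) = 16/3.

16/3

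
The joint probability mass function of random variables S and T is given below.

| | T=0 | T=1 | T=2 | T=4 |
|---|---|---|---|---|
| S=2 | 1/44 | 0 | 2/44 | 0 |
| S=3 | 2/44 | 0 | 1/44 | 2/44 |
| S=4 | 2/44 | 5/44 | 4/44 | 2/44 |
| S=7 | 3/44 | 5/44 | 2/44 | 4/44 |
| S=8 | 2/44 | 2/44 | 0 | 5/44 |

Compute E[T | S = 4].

21/13

P(S = 4) = 13/44.
Σ T·P over the event = 0·(2/44) + 1·(5/44) + 2·(4/44) + 4·(2/44) = 21/44.
E[T | S = 4] = (21/44) / (13/44) = 21/13.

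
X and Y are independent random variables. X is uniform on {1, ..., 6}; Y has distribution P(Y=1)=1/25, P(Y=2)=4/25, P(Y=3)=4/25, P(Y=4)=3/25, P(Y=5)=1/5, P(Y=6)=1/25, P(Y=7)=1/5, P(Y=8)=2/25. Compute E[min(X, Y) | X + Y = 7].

41/18

P(X + Y = 7) = 3/25.
Summing min(X,Y)·P(x,y) over outcomes with X + Y = 7 gives 41/150.
E[min(X, Y) | X + Y = 7] = (41/150) / (3/25) = 41/18.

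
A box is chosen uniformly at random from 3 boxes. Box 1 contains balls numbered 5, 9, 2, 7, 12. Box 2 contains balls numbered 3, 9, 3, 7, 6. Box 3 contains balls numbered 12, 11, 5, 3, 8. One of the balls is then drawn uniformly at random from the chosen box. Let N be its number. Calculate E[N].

34/5

E[N | box 1] = (5+9+2+7+12)/5 = 7.
E[N | box 2] = (3+9+3+7+6)/5 = 28/5.
E[N | box 3] = (12+11+5+3+8)/5 = 39/5.
E[N] = (1/3)·(7) + (1/3)·(28/5) + (1/3)·(39/5) = 34/5.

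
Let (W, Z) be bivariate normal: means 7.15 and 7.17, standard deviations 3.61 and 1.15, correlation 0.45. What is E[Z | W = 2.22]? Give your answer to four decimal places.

For a bivariate normal, E[Z | W=x] = μ_Z + ρ·(σ_Z/σ_W)·(x − μ_W).
E[Z | W=2.22] = 7.17 + (0.45)·(1.15/3.61)·(2.22 − (7.15)) = 7.17 + (0.14335)·(-4.93) = 6.4633.

6.4633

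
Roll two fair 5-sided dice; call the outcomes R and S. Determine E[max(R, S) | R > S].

P(R > S) = 2/5.
Summing max(R,S)·P(x,y) over outcomes with R > S gives 8/5.
E[max(R, S) | R > S] = (8/5) / (2/5) = 4.

4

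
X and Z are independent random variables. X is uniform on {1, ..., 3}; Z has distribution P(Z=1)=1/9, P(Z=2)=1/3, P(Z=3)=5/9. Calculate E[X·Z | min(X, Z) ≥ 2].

105/16

P(min(X, Z) ≥ 2) = 16/27.
Summing XZ·P(x,y) over outcomes with min(X, Z) ≥ 2 gives 35/9.
E[X·Z | min(X, Z) ≥ 2] = (35/9) / (16/27) = 105/16.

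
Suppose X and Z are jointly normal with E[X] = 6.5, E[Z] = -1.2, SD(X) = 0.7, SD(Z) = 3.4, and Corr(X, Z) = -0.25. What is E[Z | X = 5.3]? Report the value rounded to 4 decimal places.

For a bivariate normal, E[Z | X=x] = μ_Z + ρ·(σ_Z/σ_X)·(x − μ_X).
E[Z | X=5.3] = -1.2 + (-0.25)·(3.4/0.7)·(5.3 − (6.5)) = -1.2 + (-1.21429)·(-1.2) = 0.2571.

0.2571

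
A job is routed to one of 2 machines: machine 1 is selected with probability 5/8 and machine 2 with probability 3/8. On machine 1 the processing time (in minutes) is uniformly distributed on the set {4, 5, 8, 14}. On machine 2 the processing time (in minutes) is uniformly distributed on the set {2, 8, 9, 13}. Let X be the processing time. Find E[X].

251/32

E[X | machine 1] = (4+5+8+14)/4 = 31/4.
E[X | machine 2] = (2+8+9+13)/4 = 8.
E[X] = (5/8)·(31/4) + (3/8)·(8) = 251/32.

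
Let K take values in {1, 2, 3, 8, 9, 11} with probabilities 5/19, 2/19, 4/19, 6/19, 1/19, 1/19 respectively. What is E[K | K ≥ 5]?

P(K ≥ 5) = 8/19.
Σ over the event: 8·6/19 + 9·1/19 + 11·1/19 = 68/19.
E[K | K ≥ 5] = (68/19) / (8/19) = 17/2.

17/2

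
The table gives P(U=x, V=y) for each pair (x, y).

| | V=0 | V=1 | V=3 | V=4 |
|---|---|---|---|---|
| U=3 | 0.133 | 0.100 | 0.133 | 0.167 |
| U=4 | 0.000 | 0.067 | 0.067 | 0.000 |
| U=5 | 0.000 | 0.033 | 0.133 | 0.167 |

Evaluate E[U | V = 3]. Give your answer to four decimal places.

4.0000

P(V = 3) = 0.333.
Σ U·P over the event = 3·(0.133) + 4·(0.067) + 5·(0.133) = 1.332.
E[U | V = 3] = (1.332) / (0.333) = 4.0000.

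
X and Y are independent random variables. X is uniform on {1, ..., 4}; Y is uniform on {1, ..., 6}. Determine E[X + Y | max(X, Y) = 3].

P(max(X, Y) = 3) = 5/24.
Summing (X+Y)·P(x,y) over outcomes with max(X, Y) = 3 gives 1.
E[X + Y | max(X, Y) = 3] = (1) / (5/24) = 24/5.

24/5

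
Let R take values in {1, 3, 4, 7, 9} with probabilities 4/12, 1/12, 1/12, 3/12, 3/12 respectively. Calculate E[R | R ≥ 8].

P(R ≥ 8) = 1/4.
Σ over the event: 9·1/4 = 9/4.
E[R | R ≥ 8] = (9/4) / (1/4) = 9.

9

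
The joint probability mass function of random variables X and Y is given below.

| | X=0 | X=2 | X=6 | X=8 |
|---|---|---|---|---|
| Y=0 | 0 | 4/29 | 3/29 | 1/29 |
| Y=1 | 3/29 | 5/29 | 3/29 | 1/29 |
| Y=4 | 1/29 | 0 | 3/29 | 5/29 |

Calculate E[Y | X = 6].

P(X = 6) = 9/29.
Σ Y·P over the event = 0·(3/29) + 1·(3/29) + 4·(3/29) = 15/29.
E[Y | X = 6] = (15/29) / (9/29) = 5/3.

5/3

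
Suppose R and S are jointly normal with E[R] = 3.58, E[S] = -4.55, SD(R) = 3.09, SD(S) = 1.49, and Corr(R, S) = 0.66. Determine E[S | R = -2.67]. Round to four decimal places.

The regression of S on R has slope ρ·σ_S/σ_R and passes through (μ_R, μ_S).
E[S | R=-2.67] = -4.55 + (0.66)·(1.49/3.09)·(-2.67 − (3.58)) = -4.55 + (0.31825)·(-6.25) = -6.5391.

-6.5391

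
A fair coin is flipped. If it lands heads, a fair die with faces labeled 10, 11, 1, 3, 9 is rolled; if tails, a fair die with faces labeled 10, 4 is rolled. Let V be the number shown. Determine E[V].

E[V | heads] = (10+11+1+3+9)/5 = 34/5.
E[V | tails] = (10+4)/2 = 7.
E[V] = (1/2)·(34/5) + (1/2)·(7) = 69/10.

69/10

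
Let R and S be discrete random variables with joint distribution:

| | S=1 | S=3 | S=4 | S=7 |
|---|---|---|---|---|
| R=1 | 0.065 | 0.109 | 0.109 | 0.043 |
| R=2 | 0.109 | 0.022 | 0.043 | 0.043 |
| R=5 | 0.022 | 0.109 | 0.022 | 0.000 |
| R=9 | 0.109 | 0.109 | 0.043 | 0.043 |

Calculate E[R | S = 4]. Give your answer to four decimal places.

P(S = 4) = 0.217.
Summing R·P(R=x,S=y) over the conditioning event gives 0.692.
E[R | S = 4] = (0.692) / (0.217) = 3.1889.

3.1889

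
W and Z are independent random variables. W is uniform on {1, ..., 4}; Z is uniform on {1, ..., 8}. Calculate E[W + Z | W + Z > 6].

P(W + Z > 6) = 9/16.
Summing (W+Z)·P(x,y) over outcomes with W + Z > 6 gives 5.
E[W + Z | W + Z > 6] = (5) / (9/16) = 80/9.

80/9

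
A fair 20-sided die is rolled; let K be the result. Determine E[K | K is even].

Given K is even, K is equally likely to be any of {2, 4, 6, 8, 10, 12, 14, 16, 18, 20}.
E[K | K is even] = (2 + 4 + 6 + 8 + 10 + 12 + 14 + 16 + 18 + 20) / 10 = 11.

11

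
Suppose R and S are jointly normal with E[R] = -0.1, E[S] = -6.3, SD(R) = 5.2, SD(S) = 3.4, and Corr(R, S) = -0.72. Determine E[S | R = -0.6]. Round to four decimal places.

-6.0646

The regression of S on R has slope ρ·σ_S/σ_R and passes through (μ_R, μ_S).
E[S | R=-0.6] = -6.3 + (-0.72)·(3.4/5.2)·(-0.6 − (-0.1)) = -6.3 + (-0.47077)·(-0.5) = -6.0646.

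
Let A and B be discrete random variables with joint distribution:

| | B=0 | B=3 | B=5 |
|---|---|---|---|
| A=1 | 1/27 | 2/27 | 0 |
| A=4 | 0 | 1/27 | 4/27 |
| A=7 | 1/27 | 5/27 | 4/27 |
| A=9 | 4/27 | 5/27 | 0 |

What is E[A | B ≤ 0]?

P(B ≤ 0) = 2/9.
Σ A·P over the event = 1·(1/27) + 7·(1/27) + 9·(4/27) = 44/27.
E[A | B ≤ 0] = (44/27) / (2/9) = 22/3.

22/3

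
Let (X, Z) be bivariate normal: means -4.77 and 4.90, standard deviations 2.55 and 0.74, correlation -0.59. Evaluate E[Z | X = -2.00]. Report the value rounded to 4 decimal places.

E[Z | X=x] = μ_Z + ρ(σ_Z/σ_X)(x − μ_X) for jointly normal variables.
E[Z | X=-2.00] = 4.90 + (-0.59)·(0.74/2.55)·(-2.00 − (-4.77)) = 4.90 + (-0.17122)·(2.77) = 4.4257.

4.4257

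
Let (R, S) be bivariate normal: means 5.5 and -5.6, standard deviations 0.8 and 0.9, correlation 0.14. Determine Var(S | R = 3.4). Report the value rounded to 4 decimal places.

For a bivariate normal, Var(S | R=x) = σ_S²(1 − ρ²).
Var(S | R=3.4) = (0.9)²·(1 − (0.14)²) = 0.81·0.9804 = 0.7941.

0.7941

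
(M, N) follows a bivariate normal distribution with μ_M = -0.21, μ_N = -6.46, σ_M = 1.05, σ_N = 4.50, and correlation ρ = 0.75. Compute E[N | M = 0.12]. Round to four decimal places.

The regression of N on M has slope ρ·σ_N/σ_M and passes through (μ_M, μ_N).
E[N | M=0.12] = -6.46 + (0.75)·(4.50/1.05)·(0.12 − (-0.21)) = -6.46 + (3.2143)·(0.33) = -5.3993.

-5.3993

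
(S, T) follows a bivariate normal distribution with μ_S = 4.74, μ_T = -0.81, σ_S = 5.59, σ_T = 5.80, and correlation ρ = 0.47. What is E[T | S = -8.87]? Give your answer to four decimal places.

E[T | S=x] = μ_T + ρ(σ_T/σ_S)(x − μ_S) for jointly normal variables.
E[T | S=-8.87] = -0.81 + (0.47)·(5.80/5.59)·(-8.87 − (4.74)) = -0.81 + (0.487657)·(-13.61) = -7.4470.

-7.4470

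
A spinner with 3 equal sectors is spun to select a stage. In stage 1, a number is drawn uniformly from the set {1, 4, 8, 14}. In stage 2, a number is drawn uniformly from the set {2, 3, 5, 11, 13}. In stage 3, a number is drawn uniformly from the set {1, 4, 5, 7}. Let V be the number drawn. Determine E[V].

E[V | stage 1] = (1+4+8+14)/4 = 27/4.
E[V | stage 2] = (2+3+5+11+13)/5 = 34/5.
E[V | stage 3] = (1+4+5+7)/4 = 17/4.
By the law of total expectation,
E[V] = (1/3)·(27/4) + (1/3)·(34/5) + (1/3)·(17/4) = 89/15.

89/15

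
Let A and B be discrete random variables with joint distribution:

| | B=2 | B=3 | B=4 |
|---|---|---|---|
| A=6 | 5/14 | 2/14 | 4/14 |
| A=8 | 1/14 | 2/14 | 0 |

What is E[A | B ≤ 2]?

19/3

P(B ≤ 2) = 3/7.
Σ A·P over the event = 6·(5/14) + 8·(1/14) = 19/7.
E[A | B ≤ 2] = (19/7) / (3/7) = 19/3.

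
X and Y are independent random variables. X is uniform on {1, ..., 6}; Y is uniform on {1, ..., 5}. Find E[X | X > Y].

P(X > Y) = 1/2.
Summing X·P(x,y) over outcomes with X > Y gives 7/3.
E[X | X > Y] = (7/3) / (1/2) = 14/3.

14/3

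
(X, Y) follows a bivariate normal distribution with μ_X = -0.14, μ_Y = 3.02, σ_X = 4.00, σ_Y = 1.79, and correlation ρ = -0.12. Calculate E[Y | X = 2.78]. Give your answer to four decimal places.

2.8632

The regression of Y on X has slope ρ·σ_Y/σ_X and passes through (μ_X, μ_Y).
E[Y | X=2.78] = 3.02 + (-0.12)·(1.79/4.00)·(2.78 − (-0.14)) = 3.02 + (-0.0537)·(2.92) = 2.8632.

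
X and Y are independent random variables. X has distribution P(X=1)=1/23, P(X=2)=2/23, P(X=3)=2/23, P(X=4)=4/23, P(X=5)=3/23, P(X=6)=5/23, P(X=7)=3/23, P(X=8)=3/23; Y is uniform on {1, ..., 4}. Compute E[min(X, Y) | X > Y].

P(X > Y) = 37/46.
Summing min(X,Y)·P(x,y) over outcomes with X > Y gives 43/23.
E[min(X, Y) | X > Y] = (43/23) / (37/46) = 86/37.

86/37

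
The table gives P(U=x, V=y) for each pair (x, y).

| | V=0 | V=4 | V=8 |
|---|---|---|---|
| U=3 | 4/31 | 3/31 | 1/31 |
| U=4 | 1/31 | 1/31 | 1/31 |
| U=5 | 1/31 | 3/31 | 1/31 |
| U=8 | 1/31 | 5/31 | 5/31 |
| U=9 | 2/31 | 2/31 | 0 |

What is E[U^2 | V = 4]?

P(V = 4) = 14/31.
Summing U^2·P(U=x,V=y) over the conditioning event gives 600/31.
E[U^2 | V = 4] = (600/31) / (14/31) = 300/7.

300/7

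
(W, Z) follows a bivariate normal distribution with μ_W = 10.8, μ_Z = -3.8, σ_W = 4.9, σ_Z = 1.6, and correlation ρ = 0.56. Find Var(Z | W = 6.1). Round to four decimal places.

For a bivariate normal, Var(Z | W=x) = σ_Z²(1 − ρ²).
Var(Z | W=6.1) = (1.6)²·(1 − (0.56)²) = 2.56·0.6864 = 1.7572.

1.7572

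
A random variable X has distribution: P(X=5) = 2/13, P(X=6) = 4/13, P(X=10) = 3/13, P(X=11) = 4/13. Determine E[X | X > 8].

74/7

P(X > 8) = 7/13.
Σ over the event: 10·3/13 + 11·4/13 = 74/13.
E[X | X > 8] = (74/13) / (7/13) = 74/7.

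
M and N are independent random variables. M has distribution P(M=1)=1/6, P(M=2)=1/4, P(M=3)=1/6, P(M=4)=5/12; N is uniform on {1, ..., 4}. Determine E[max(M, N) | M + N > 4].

129/34

P(M + N > 4) = 17/24.
Summing max(M,N)·P(x,y) over outcomes with M + N > 4 gives 43/16.
E[max(M, N) | M + N > 4] = (43/16) / (17/24) = 129/34.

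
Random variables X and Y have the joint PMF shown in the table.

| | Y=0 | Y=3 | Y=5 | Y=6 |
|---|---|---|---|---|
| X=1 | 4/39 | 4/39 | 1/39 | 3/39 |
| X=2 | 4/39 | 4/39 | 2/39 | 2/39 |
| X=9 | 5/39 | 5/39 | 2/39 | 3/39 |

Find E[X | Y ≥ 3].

P(Y ≥ 3) = 2/3.
Summing X·P(X=x,Y=y) over the conditioning event gives 38/13.
E[X | Y ≥ 3] = (38/13) / (2/3) = 57/13.

57/13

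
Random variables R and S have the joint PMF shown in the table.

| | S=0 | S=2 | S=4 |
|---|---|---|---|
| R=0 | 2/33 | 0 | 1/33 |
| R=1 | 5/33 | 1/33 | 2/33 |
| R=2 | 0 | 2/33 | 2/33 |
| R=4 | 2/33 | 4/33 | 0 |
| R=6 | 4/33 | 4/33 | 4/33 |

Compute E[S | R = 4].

P(R = 4) = 2/11.
Summing S·P(R=x,S=y) over the conditioning event gives 8/33.
E[S | R = 4] = (8/33) / (2/11) = 4/3.

4/3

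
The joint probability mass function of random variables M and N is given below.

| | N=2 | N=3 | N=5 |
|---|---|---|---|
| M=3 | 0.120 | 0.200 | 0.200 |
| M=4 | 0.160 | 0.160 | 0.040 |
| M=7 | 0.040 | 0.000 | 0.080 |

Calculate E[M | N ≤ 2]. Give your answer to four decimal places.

4.0000

P(N ≤ 2) = 0.320.
Σ M·P over the event = 3·(0.120) + 4·(0.160) + 7·(0.040) = 1.280.
E[M | N ≤ 2] = (1.280) / (0.320) = 4.0000.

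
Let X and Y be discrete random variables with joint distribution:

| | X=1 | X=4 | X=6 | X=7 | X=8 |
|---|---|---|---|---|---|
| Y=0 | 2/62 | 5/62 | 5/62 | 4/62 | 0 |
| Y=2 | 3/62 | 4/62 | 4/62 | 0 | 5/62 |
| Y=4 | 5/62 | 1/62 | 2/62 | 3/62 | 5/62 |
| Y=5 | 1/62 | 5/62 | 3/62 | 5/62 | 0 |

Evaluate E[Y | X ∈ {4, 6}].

P(X ∈ {4, 6}) = 29/62.
Summing Y·P(X=x,Y=y) over the conditioning event gives 34/31.
E[Y | X ∈ {4, 6}] = (34/31) / (29/62) = 68/29.

68/29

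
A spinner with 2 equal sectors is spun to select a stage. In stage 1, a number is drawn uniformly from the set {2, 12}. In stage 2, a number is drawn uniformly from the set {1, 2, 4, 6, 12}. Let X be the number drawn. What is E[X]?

E[X | stage 1] = (2+12)/2 = 7.
E[X | stage 2] = (1+2+4+6+12)/5 = 5.
E[X] = (1/2)·(7) + (1/2)·(5) = 6.

6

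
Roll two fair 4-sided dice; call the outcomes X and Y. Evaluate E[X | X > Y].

10/3

Outcomes with X > Y: (2,1), (3,1), (3,2), (4,1), (4,2), (4,3), each with probability 1/16.
E[X | X > Y] = (2 + 3 + 3 + 4 + 4 + 4) / 6 = 10/3.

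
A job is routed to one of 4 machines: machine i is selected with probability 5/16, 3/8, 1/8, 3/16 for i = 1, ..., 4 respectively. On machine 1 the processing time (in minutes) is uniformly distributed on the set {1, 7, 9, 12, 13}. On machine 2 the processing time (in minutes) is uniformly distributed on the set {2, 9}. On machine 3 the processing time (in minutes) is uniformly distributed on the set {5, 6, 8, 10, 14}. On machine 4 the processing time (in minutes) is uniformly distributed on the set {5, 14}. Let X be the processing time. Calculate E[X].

E[X | machine 1] = (1+7+9+12+13)/5 = 42/5.
E[X | machine 2] = (2+9)/2 = 11/2.
E[X | machine 3] = (5+6+8+10+14)/5 = 43/5.
E[X | machine 4] = (5+14)/2 = 19/2.
By the law of total expectation,
E[X] = (5/16)·(42/5) + (3/8)·(11/2) + (1/8)·(43/5) + (3/16)·(19/2) = 1207/160.

1207/160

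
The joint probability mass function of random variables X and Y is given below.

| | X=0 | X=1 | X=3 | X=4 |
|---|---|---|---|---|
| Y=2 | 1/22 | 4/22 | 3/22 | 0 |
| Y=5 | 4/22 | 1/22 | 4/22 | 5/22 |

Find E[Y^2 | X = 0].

P(X = 0) = 5/22.
Σ Y^2·P over the event = 4·(1/22) + 25·(4/22) = 52/11.
E[Y^2 | X = 0] = (52/11) / (5/22) = 104/5.

104/5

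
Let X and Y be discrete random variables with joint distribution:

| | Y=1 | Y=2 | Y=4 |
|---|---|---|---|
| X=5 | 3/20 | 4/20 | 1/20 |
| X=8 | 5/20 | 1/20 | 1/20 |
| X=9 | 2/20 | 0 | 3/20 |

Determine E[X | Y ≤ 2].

P(Y ≤ 2) = 3/4.
Σ X·P over the event = 5·(3/20) + 5·(4/20) + 8·(5/20) + 8·(1/20) + 9·(2/20) = 101/20.
E[X | Y ≤ 2] = (101/20) / (3/4) = 101/15.

101/15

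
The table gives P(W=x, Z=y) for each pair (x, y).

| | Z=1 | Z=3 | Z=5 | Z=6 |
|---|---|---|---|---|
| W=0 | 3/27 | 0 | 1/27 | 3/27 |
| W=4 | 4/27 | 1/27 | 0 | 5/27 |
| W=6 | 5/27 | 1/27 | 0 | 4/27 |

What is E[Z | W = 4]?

P(W = 4) = 10/27.
Σ Z·P over the event = 1·(4/27) + 3·(1/27) + 6·(5/27) = 37/27.
E[Z | W = 4] = (37/27) / (10/27) = 37/10.

37/10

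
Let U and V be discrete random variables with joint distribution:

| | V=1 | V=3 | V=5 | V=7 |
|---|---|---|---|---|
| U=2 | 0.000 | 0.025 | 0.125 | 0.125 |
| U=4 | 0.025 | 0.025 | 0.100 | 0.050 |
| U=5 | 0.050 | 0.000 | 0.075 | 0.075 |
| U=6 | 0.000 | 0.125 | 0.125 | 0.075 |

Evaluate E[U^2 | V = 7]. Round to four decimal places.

18.0769

P(V = 7) = 0.325.
Σ U^2·P over the event = 4·(0.125) + 16·(0.050) + 25·(0.075) + 36·(0.075) = 5.875.
E[U^2 | V = 7] = (5.875) / (0.325) = 18.0769.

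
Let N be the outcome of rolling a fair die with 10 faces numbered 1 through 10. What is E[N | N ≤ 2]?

3/2

Given N ≤ 2, N is equally likely to be any of {1, 2}.
E[N | N ≤ 2] = (1 + 2) / 2 = 3/2.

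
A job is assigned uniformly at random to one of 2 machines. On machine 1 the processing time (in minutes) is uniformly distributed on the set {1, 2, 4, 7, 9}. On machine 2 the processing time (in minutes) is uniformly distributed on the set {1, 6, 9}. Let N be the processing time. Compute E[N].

149/30

E[N | machine 1] = (1+2+4+7+9)/5 = 23/5.
E[N | machine 2] = (1+6+9)/3 = 16/3.
E[N] = (1/2)·(23/5) + (1/2)·(16/3) = 149/30.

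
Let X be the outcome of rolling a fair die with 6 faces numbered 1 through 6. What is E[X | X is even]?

4

Given X is even, X is equally likely to be any of {2, 4, 6}.
E[X | X is even] = (2 + 4 + 6) / 3 = 4.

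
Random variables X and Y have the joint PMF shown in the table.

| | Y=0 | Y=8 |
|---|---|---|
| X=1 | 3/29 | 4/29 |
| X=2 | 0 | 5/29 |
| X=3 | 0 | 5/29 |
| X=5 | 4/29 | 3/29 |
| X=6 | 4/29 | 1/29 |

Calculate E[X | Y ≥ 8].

25/9

P(Y ≥ 8) = 18/29.
Σ X·P over the event = 1·(4/29) + 2·(5/29) + 3·(5/29) + 5·(3/29) + 6·(1/29) = 50/29.
E[X | Y ≥ 8] = (50/29) / (18/29) = 25/9.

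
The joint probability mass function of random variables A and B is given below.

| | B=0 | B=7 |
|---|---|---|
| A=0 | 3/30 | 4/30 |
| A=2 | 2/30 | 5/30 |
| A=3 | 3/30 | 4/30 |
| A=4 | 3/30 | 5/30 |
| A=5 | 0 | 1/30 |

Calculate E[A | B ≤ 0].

25/11

P(B ≤ 0) = 11/30.
Σ A·P over the event = 0·(3/30) + 2·(2/30) + 3·(3/30) + 4·(3/30) = 5/6.
E[A | B ≤ 0] = (5/6) / (11/30) = 25/11.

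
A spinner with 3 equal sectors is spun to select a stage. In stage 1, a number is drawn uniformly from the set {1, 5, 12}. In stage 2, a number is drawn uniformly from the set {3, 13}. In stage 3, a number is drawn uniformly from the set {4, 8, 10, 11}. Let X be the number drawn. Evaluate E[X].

E[X | stage 1] = (1+5+12)/3 = 6.
E[X | stage 2] = (3+13)/2 = 8.
E[X | stage 3] = (4+8+10+11)/4 = 33/4.
By the law of total expectation,
E[X] = (1/3)·(6) + (1/3)·(8) + (1/3)·(33/4) = 89/12.

89/12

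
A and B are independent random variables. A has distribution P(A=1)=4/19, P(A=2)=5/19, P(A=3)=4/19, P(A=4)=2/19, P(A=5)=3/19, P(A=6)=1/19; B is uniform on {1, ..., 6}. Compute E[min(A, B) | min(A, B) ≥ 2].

P(min(A, B) ≥ 2) = 25/38.
Summing min(A,B)·P(x,y) over outcomes with min(A, B) ≥ 2 gives 217/114.
E[min(A, B) | min(A, B) ≥ 2] = (217/114) / (25/38) = 217/75.

217/75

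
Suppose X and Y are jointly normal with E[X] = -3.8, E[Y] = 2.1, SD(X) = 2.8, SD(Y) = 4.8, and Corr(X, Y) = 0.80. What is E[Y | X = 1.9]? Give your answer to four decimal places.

9.9171

E[Y | X=x] = μ_Y + ρ(σ_Y/σ_X)(x − μ_X) for jointly normal variables.
E[Y | X=1.9] = 2.1 + (0.80)·(4.8/2.8)·(1.9 − (-3.8)) = 2.1 + (1.371429)·(5.7) = 9.9171.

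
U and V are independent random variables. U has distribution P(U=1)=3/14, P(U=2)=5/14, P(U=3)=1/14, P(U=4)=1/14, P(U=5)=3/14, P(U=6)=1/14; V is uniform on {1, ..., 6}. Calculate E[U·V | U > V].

P(U > V) = 9/28.
Summing UV·P(x,y) over outcomes with U > V gives 283/84.
E[U·V | U > V] = (283/84) / (9/28) = 283/27.

283/27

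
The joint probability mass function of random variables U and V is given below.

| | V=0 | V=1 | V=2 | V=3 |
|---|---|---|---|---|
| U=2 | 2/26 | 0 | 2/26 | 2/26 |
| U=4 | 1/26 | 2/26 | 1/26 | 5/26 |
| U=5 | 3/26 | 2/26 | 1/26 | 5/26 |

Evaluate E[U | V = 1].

P(V = 1) = 2/13.
Σ U·P over the event = 4·(2/26) + 5·(2/26) = 9/13.
E[U | V = 1] = (9/13) / (2/13) = 9/2.

9/2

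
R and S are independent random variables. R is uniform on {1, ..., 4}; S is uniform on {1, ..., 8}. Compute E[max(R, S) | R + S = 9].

Outcomes with R + S = 9: (1,8), (2,7), (3,6), (4,5), each with probability 1/32.
E[max(R, S) | R + S = 9] = (8 + 7 + 6 + 5) / 4 = 13/2.

13/2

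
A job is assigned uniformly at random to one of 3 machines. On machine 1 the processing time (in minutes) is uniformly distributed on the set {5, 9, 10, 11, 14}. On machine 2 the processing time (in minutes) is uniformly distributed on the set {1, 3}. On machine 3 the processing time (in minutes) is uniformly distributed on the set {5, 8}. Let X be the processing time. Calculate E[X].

61/10

E[X | machine 1] = (5+9+10+11+14)/5 = 49/5.
E[X | machine 2] = (1+3)/2 = 2.
E[X | machine 3] = (5+8)/2 = 13/2.
By the law of total expectation,
E[X] = (1/3)·(49/5) + (1/3)·(2) + (1/3)·(13/2) = 61/10.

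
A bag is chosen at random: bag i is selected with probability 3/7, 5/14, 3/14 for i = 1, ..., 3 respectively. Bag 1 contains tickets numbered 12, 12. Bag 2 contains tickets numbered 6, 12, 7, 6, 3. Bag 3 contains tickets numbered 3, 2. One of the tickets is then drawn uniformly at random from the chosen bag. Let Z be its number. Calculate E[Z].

E[Z | bag 1] = (12+12)/2 = 12.
E[Z | bag 2] = (6+12+7+6+3)/5 = 34/5.
E[Z | bag 3] = (3+2)/2 = 5/2.
E[Z] = (3/7)·(12) + (5/14)·(34/5) + (3/14)·(5/2) = 227/28.

227/28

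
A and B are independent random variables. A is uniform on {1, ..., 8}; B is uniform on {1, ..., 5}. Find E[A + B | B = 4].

17/2

Outcomes with B = 4: (1,4), (2,4), (3,4), (4,4), (5,4), (6,4), (7,4), (8,4), each with probability 1/40.
E[A + B | B = 4] = (5 + 6 + 7 + 8 + 9 + 10 + 11 + 12) / 8 = 17/2.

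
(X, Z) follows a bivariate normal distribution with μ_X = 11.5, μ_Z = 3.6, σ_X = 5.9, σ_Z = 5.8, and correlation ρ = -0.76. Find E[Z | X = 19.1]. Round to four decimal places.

E[Z | X=x] = μ_Z + ρ(σ_Z/σ_X)(x − μ_X) for jointly normal variables.
E[Z | X=19.1] = 3.6 + (-0.76)·(5.8/5.9)·(19.1 − (11.5)) = 3.6 + (-0.74712)·(7.6) = -2.0781.

-2.0781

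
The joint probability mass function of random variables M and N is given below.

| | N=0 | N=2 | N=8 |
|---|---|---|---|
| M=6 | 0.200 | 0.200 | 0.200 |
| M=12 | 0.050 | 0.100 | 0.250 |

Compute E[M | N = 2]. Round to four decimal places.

8.0000

P(N = 2) = 0.300.
Σ M·P over the event = 6·(0.200) + 12·(0.100) = 2.400.
E[M | N = 2] = (2.400) / (0.300) = 8.0000.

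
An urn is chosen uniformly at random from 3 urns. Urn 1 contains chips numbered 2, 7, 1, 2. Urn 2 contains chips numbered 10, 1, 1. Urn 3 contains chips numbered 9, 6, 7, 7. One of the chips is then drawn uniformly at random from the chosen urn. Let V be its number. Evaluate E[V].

19/4

E[V | urn 1] = (2+7+1+2)/4 = 3.
E[V | urn 2] = (10+1+1)/3 = 4.
E[V | urn 3] = (9+6+7+7)/4 = 29/4.
By the law of total expectation,
E[V] = (1/3)·(3) + (1/3)·(4) + (1/3)·(29/4) = 19/4.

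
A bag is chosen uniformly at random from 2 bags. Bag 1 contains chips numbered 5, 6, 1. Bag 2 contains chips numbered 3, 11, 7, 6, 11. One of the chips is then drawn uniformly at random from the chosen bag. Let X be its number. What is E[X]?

E[X | bag 1] = (5+6+1)/3 = 4.
E[X | bag 2] = (3+11+7+6+11)/5 = 38/5.
E[X] = (1/2)·(4) + (1/2)·(38/5) = 29/5.

29/5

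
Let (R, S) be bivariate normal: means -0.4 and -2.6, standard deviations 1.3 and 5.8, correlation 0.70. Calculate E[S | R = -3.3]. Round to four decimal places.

E[S | R=x] = μ_S + ρ(σ_S/σ_R)(x − μ_R) for jointly normal variables.
E[S | R=-3.3] = -2.6 + (0.70)·(5.8/1.3)·(-3.3 − (-0.4)) = -2.6 + (3.12308)·(-2.9) = -11.6569.

-11.6569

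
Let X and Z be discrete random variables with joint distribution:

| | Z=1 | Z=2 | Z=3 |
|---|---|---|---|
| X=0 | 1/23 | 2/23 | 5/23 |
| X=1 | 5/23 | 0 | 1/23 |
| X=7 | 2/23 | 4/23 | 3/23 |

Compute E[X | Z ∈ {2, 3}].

P(Z ∈ {2, 3}) = 15/23.
Σ X·P over the event = 0·(2/23) + 0·(5/23) + 1·(1/23) + 7·(4/23) + 7·(3/23) = 50/23.
E[X | Z ∈ {2, 3}] = (50/23) / (15/23) = 10/3.

10/3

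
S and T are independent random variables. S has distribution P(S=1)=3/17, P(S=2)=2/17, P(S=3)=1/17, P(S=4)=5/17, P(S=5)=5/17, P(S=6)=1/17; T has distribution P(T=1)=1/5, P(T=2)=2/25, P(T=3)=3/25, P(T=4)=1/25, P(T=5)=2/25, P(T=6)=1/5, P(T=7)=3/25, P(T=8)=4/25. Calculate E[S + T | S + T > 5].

315/34

P(S + T > 5) = 4/5.
Summing (S+T)·P(x,y) over outcomes with S + T > 5 gives 126/17.
E[S + T | S + T > 5] = (126/17) / (4/5) = 315/34.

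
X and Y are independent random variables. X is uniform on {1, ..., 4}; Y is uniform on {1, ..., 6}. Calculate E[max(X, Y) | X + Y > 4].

P(X + Y > 4) = 3/4.
Summing max(X,Y)·P(x,y) over outcomes with X + Y > 4 gives 27/8.
E[max(X, Y) | X + Y > 4] = (27/8) / (3/4) = 9/2.

9/2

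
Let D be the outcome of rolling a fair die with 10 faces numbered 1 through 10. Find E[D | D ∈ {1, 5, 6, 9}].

21/4

P(D ∈ {1, 5, 6, 9}) = 2/5.
Σ over the event: 1·1/10 + 5·1/10 + 6·1/10 + 9·1/10 = 21/10.
E[D | D ∈ {1, 5, 6, 9}] = (21/10) / (2/5) = 21/4.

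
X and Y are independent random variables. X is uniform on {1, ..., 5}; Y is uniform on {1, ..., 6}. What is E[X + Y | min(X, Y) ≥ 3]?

17/2

P(min(X, Y) ≥ 3) = 2/5.
Summing (X+Y)·P(x,y) over outcomes with min(X, Y) ≥ 3 gives 17/5.
E[X + Y | min(X, Y) ≥ 3] = (17/5) / (2/5) = 17/2.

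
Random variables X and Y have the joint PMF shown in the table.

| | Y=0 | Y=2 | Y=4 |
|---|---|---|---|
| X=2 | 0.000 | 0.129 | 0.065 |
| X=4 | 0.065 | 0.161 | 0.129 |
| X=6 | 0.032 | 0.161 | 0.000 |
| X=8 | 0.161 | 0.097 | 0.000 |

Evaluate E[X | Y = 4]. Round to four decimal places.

P(Y = 4) = 0.194.
Σ X·P over the event = 2·(0.065) + 4·(0.129) = 0.646.
E[X | Y = 4] = (0.646) / (0.194) = 3.3299.

3.3299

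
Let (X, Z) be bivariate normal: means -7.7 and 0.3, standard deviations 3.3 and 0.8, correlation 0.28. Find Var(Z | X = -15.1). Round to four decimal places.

0.5898

Var(Z | X=x) = (1 − ρ²)·σ_Z².
Var(Z | X=-15.1) = (0.8)²·(1 − (0.28)²) = 0.64·0.9216 = 0.5898.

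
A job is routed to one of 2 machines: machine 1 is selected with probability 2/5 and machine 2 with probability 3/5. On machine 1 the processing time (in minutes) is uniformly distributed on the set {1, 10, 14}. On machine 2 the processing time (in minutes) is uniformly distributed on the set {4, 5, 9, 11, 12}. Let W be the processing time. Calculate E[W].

E[W | machine 1] = (1+10+14)/3 = 25/3.
E[W | machine 2] = (4+5+9+11+12)/5 = 41/5.
E[W] = (2/5)·(25/3) + (3/5)·(41/5) = 619/75.

619/75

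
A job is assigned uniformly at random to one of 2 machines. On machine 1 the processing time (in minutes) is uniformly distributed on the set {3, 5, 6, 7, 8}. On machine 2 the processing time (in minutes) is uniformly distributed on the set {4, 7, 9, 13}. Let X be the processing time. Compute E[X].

E[X | machine 1] = (3+5+6+7+8)/5 = 29/5.
E[X | machine 2] = (4+7+9+13)/4 = 33/4.
By the law of total expectation,
E[X] = (1/2)·(29/5) + (1/2)·(33/4) = 281/40.

281/40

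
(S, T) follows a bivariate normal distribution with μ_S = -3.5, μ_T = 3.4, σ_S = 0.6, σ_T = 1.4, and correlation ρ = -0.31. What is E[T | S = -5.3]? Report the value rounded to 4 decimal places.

E[T | S=x] = μ_T + ρ(σ_T/σ_S)(x − μ_S) for jointly normal variables.
E[T | S=-5.3] = 3.4 + (-0.31)·(1.4/0.6)·(-5.3 − (-3.5)) = 3.4 + (-0.72333)·(-1.8) = 4.7020.

4.7020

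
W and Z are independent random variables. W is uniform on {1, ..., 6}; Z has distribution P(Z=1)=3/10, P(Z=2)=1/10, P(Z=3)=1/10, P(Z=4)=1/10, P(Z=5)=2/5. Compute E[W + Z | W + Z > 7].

102/11

P(W + Z > 7) = 11/30.
Summing (W+Z)·P(x,y) over outcomes with W + Z > 7 gives 17/5.
E[W + Z | W + Z > 7] = (17/5) / (11/30) = 102/11.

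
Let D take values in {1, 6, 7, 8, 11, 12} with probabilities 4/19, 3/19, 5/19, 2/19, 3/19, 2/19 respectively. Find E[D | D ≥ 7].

P(D ≥ 7) = 12/19.
Σ over the event: 7·5/19 + 8·2/19 + 11·3/19 + 12·2/19 = 108/19.
E[D | D ≥ 7] = (108/19) / (12/19) = 9.

9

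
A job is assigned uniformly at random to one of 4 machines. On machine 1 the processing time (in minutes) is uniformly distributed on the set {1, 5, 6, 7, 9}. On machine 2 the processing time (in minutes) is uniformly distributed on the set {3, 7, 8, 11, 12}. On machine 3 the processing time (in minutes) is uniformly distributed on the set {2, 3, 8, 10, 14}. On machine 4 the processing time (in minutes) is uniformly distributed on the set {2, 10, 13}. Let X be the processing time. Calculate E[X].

443/60

E[X | machine 1] = (1+5+6+7+9)/5 = 28/5.
E[X | machine 2] = (3+7+8+11+12)/5 = 41/5.
E[X | machine 3] = (2+3+8+10+14)/5 = 37/5.
E[X | machine 4] = (2+10+13)/3 = 25/3.
By the law of total expectation,
E[X] = (1/4)·(28/5) + (1/4)·(41/5) + (1/4)·(37/5) + (1/4)·(25/3) = 443/60.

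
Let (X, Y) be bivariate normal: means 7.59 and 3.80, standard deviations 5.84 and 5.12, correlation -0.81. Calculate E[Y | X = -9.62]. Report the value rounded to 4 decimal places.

16.0215

For a bivariate normal, E[Y | X=x] = μ_Y + ρ·(σ_Y/σ_X)·(x − μ_X).
E[Y | X=-9.62] = 3.80 + (-0.81)·(5.12/5.84)·(-9.62 − (7.59)) = 3.80 + (-0.71014)·(-17.21) = 16.0215.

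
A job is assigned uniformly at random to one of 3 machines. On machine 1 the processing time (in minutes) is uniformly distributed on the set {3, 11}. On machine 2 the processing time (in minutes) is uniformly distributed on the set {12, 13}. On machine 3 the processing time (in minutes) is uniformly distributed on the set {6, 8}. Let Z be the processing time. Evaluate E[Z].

53/6

E[Z | machine 1] = (3+11)/2 = 7.
E[Z | machine 2] = (12+13)/2 = 25/2.
E[Z | machine 3] = (6+8)/2 = 7.
By the law of total expectation,
E[Z] = (1/3)·(7) + (1/3)·(25/2) + (1/3)·(7) = 53/6.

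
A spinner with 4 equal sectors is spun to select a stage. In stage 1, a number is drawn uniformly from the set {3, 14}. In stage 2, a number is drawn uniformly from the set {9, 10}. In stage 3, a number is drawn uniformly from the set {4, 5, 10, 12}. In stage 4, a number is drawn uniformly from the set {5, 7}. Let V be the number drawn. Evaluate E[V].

127/16

E[V | stage 1] = (3+14)/2 = 17/2.
E[V | stage 2] = (9+10)/2 = 19/2.
E[V | stage 3] = (4+5+10+12)/4 = 31/4.
E[V | stage 4] = (5+7)/2 = 6.
By the law of total expectation,
E[V] = (1/4)·(17/2) + (1/4)·(19/2) + (1/4)·(31/4) + (1/4)·(6) = 127/16.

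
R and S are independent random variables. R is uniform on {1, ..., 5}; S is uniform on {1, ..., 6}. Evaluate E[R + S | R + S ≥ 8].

9

Outcomes with R + S ≥ 8: (2,6), (3,5), (3,6), (4,4), (4,5), (4,6), (5,3), (5,4), (5,5), (5,6), each with probability 1/30.
E[R + S | R + S ≥ 8] = (8 + 8 + 9 + 8 + 9 + 10 + 8 + 9 + 10 + 11) / 10 = 9.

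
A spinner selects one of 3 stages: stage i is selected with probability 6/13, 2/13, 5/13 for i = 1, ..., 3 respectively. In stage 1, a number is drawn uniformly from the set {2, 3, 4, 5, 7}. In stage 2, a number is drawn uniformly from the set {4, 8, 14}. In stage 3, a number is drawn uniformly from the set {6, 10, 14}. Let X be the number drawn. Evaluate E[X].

E[X | stage 1] = (2+3+4+5+7)/5 = 21/5.
E[X | stage 2] = (4+8+14)/3 = 26/3.
E[X | stage 3] = (6+10+14)/3 = 10.
E[X] = (6/13)·(21/5) + (2/13)·(26/3) + (5/13)·(10) = 1388/195.

1388/195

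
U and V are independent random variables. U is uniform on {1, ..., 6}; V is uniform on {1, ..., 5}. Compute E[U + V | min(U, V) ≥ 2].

15/2

P(min(U, V) ≥ 2) = 2/3.
Summing (U+V)·P(x,y) over outcomes with min(U, V) ≥ 2 gives 5.
E[U + V | min(U, V) ≥ 2] = (5) / (2/3) = 15/2.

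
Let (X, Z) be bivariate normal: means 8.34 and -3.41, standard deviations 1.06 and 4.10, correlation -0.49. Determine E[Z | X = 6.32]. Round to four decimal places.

The regression of Z on X has slope ρ·σ_Z/σ_X and passes through (μ_X, μ_Z).
E[Z | X=6.32] = -3.41 + (-0.49)·(4.10/1.06)·(6.32 − (8.34)) = -3.41 + (-1.8953)·(-2.02) = 0.4185.

0.4185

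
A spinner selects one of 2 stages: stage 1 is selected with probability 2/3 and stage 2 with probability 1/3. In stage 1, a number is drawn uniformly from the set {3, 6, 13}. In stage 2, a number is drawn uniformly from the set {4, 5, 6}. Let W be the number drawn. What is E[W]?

E[W | stage 1] = (3+6+13)/3 = 22/3.
E[W | stage 2] = (4+5+6)/3 = 5.
By the law of total expectation,
E[W] = (2/3)·(22/3) + (1/3)·(5) = 59/9.

59/9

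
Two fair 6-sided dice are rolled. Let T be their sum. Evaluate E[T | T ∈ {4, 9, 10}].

P(T ∈ {4, 9, 10}) = 5/18.
Σ over the event: 4·1/12 + 9·1/9 + 10·1/12 = 13/6.
E[T | T ∈ {4, 9, 10}] = (13/6) / (5/18) = 39/5.

39/5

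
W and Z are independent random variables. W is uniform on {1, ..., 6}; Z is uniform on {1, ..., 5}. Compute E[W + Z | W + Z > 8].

29/3

P(W + Z > 8) = 1/5.
Summing (W+Z)·P(x,y) over outcomes with W + Z > 8 gives 29/15.
E[W + Z | W + Z > 8] = (29/15) / (1/5) = 29/3.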